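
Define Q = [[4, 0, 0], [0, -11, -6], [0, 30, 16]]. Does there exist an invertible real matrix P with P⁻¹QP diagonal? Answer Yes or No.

Characteristic polynomial: p(s) = s^3 - 9s^2 + 24s - 16 = (s - 4)^2(s - 1).
s = 4 has algebraic multiplicity 2; rank(Q − 4I) = 1, so geometric multiplicity = 2.
Every eigenvalue has geometric = algebraic multiplicity, so Q is diagonalizable.

Yes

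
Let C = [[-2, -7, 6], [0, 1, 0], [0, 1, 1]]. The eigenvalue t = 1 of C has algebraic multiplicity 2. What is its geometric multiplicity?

1

C − 1I = [[-3, -7, 6], [0, 0, 0], [0, 1, 0]].
This matrix has rank 2, so its null space has dimension 3 − 2 = 1.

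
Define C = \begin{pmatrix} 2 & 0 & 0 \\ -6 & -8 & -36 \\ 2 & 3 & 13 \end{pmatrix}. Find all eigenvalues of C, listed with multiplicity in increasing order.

1, 2, 4

Characteristic polynomial: p(r) = r^3 - 7r^2 + 14r - 8 = (r - 4)(r - 2)(r - 1).
Roots (with multiplicity): 1, 2, 4.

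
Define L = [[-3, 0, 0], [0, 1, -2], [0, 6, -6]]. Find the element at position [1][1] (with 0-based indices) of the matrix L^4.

-179

Characteristic polynomial: s^3 + 8s^2 + 21s + 18 = (s + 2)(s + 3)^2, so the eigenvalues are -3, -3, -2.
s=-3: eigenvector (1, 0, 0).
s=-2: eigenvector (0, -2, -3).
s=-3: eigenvector (-1, 1, 2).
P = [[1, 0, -1], [0, -2, 1], [0, -3, 2]], D = diag(-3, -2, -3), P⁻¹ = [[1, -3, 2], [0, -2, 1], [0, -3, 2]].
L⁴ = P·diag(81, 16, 81)·P⁻¹ = [[81, 0, 0], [0, -179, 130], [0, -390, 276]].
The requested entry is -179.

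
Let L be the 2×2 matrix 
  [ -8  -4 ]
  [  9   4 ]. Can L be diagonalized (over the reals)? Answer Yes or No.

No

Characteristic polynomial: p(s) = s^2 + 4s + 4 = (s + 2)^2.
s = -2 has algebraic multiplicity 2; rank(L + 2I) = 1, so geometric multiplicity = 1.
Geometric multiplicity < algebraic multiplicity, so L is not diagonalizable.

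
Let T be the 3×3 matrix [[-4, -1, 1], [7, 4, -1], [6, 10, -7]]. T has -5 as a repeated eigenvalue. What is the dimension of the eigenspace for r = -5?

T + 5I = [[1, -1, 1], [7, 9, -1], [6, 10, -2]].
This matrix has rank 2, so its null space has dimension 3 − 2 = 1.

1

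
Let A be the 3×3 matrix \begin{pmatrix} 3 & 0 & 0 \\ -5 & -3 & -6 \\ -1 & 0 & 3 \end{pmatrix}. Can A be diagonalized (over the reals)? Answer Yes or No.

Characteristic polynomial: p(t) = t^3 - 3t^2 - 9t + 27 = (t - 3)^2(t + 3).
t = 3 has algebraic multiplicity 2; rank(A − 3I) = 2, so geometric multiplicity = 1.
Geometric multiplicity < algebraic multiplicity, so A is not diagonalizable.

No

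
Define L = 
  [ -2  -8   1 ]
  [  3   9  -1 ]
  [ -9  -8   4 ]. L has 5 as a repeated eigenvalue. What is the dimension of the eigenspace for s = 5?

L − 5I = [[-7, -8, 1], [3, 4, -1], [-9, -8, -1]].
This matrix has rank 2, so its null space has dimension 3 − 2 = 1.

1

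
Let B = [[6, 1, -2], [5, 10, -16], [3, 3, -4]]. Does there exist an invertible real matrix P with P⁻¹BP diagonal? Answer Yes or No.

Characteristic polynomial: p(r) = r^3 - 12r^2 + 45r - 50 = (r - 5)^2(r - 2).
r = 5 has algebraic multiplicity 2; rank(B − 5I) = 2, so geometric multiplicity = 1.
Geometric multiplicity < algebraic multiplicity, so B is not diagonalizable.

No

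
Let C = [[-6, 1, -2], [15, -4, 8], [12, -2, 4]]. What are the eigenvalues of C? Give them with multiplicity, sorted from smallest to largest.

-3, -3, 0

Characteristic polynomial: p(s) = s^3 + 6s^2 + 9s = s(s + 3)^2.
Roots (with multiplicity): -3, -3, 0.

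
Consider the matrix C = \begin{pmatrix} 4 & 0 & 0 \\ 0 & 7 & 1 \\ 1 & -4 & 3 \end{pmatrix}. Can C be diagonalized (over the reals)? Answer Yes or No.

No

Characteristic polynomial: p(r) = r^3 - 14r^2 + 65r - 100 = (r - 5)^2(r - 4).
r = 5 has algebraic multiplicity 2; rank(C − 5I) = 2, so geometric multiplicity = 1.
Geometric multiplicity < algebraic multiplicity, so C is not diagonalizable.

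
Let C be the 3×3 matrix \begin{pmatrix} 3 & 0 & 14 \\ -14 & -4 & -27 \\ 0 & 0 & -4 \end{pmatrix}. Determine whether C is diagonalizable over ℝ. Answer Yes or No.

No

Characteristic polynomial: p(t) = t^3 + 5t^2 - 8t - 48 = (t - 3)(t + 4)^2.
t = -4 has algebraic multiplicity 2; rank(C + 4I) = 2, so geometric multiplicity = 1.
Geometric multiplicity < algebraic multiplicity, so C is not diagonalizable.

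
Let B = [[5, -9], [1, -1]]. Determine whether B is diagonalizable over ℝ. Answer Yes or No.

No

Characteristic polynomial: p(λ) = λ^2 - 4λ + 4 = (λ - 2)^2.
λ = 2 has algebraic multiplicity 2; rank(B − 2I) = 1, so geometric multiplicity = 1.
Geometric multiplicity < algebraic multiplicity, so B is not diagonalizable.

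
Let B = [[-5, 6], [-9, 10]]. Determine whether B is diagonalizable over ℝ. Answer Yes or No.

Yes

Characteristic polynomial: p(t) = t^2 - 5t + 4 = (t - 4)(t - 1).
All 2 eigenvalues are distinct, so B is diagonalizable.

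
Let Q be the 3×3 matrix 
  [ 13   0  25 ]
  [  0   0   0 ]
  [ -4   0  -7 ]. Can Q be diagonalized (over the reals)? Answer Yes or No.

No

Characteristic polynomial: p(t) = t^3 - 6t^2 + 9t = t(t - 3)^2.
t = 3 has algebraic multiplicity 2; rank(Q − 3I) = 2, so geometric multiplicity = 1.
Geometric multiplicity < algebraic multiplicity, so Q is not diagonalizable.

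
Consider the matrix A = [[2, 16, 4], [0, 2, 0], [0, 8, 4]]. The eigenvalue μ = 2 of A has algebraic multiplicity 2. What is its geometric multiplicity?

A − 2I = [[0, 16, 4], [0, 0, 0], [0, 8, 2]].
This matrix has rank 1, so its null space has dimension 3 − 1 = 2.

2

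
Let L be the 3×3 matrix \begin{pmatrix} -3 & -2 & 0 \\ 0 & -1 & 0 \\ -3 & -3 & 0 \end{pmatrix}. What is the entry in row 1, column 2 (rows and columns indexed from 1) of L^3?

Characteristic polynomial: λ^3 + 4λ^2 + 3λ = λ(λ + 1)(λ + 3), so the eigenvalues are -3, -1, 0.
λ=0: eigenvector (0, 0, 1).
λ=-1: eigenvector (-1, 1, 0).
λ=-3: eigenvector (1, 0, 1).
P = [[0, -1, 1], [0, 1, 0], [1, 0, 1]], D = diag(0, -1, -3), P⁻¹ = [[-1, -1, 1], [0, 1, 0], [1, 1, 0]].
L³ = P·diag(0, -1, -27)·P⁻¹ = [[-27, -26, 0], [0, -1, 0], [-27, -27, 0]].
The requested entry is -26.

-26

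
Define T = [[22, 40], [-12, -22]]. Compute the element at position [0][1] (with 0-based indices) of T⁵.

Characteristic polynomial: λ^2 - 4 = (λ - 2)(λ + 2), so the eigenvalues are -2, 2.
λ=-2: eigenvector (-5, 3).
λ=2: eigenvector (-2, 1).
P = [[-5, -2], [3, 1]], D = diag(-2, 2), P⁻¹ = [[1, 2], [-3, -5]].
T⁵ = P·diag(-32, 32)·P⁻¹ = [[352, 640], [-192, -352]].
The requested entry is 640.

640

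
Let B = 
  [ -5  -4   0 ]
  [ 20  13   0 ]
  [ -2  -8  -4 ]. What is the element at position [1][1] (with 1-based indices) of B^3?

Characteristic polynomial: t^3 - 4t^2 - 17t + 60 = (t - 5)(t - 3)(t + 4), so the eigenvalues are -4, 3, 5.
t=3: eigenvector (1, -2, 2).
t=5: eigenvector (-2, 5, -4).
t=-4: eigenvector (0, 0, 1).
P = [[1, -2, 0], [-2, 5, 0], [2, -4, 1]], D = diag(3, 5, -4), P⁻¹ = [[5, 2, 0], [2, 1, 0], [-2, 0, 1]].
B³ = P·diag(27, 125, -64)·P⁻¹ = [[-365, -196, 0], [980, 517, 0], [-602, -392, -64]].
The requested entry is -365.

-365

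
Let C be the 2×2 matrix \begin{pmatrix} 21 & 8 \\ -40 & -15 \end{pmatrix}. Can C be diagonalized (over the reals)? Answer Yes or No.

Yes

Characteristic polynomial: p(μ) = μ^2 - 6μ + 5 = (μ - 5)(μ - 1).
All 2 eigenvalues are distinct, so C is diagonalizable.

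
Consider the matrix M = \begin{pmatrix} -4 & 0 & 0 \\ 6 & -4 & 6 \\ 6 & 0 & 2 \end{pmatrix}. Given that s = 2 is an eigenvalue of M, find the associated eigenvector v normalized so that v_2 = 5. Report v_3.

5

M − 2I = [[-6, 0, 0], [6, -6, 6], [6, 0, 0]].
Solving (M − 2I)v = 0 gives the eigenspace spanned by (0, 5, 5).
With v_2 = 5, v = (0, 5, 5), so v_3 = 5.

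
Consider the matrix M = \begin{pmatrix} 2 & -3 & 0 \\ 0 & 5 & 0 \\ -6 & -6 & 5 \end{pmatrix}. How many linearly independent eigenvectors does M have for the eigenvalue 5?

2

M − 5I = [[-3, -3, 0], [0, 0, 0], [-6, -6, 0]].
This matrix has rank 1, so its null space has dimension 3 − 1 = 2.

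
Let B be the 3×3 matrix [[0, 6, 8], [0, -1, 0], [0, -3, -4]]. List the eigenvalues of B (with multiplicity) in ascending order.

Characteristic polynomial: p(s) = s^3 + 5s^2 + 4s = s(s + 1)(s + 4).
Roots (with multiplicity): -4, -1, 0.

-4, -1, 0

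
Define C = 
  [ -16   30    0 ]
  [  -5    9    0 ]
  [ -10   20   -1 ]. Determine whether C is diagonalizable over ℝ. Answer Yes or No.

Yes

Characteristic polynomial: p(s) = s^3 + 8s^2 + 13s + 6 = (s + 1)^2(s + 6).
s = -1 has algebraic multiplicity 2; rank(C + 1I) = 1, so geometric multiplicity = 2.
Every eigenvalue has geometric = algebraic multiplicity, so C is diagonalizable.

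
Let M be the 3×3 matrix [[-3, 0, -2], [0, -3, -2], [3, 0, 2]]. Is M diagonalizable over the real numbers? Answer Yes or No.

Yes

Characteristic polynomial: p(λ) = λ^3 + 4λ^2 + 3λ = λ(λ + 1)(λ + 3).
All 3 eigenvalues are distinct, so M is diagonalizable.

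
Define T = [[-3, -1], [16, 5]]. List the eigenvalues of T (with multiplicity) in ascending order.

1, 1

Characteristic polynomial: p(s) = s^2 - 2s + 1 = (s - 1)^2.
Roots (with multiplicity): 1, 1.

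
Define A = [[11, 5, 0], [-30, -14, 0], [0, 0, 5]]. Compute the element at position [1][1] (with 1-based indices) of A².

Characteristic polynomial: r^3 - 2r^2 - 19r + 20 = (r - 5)(r - 1)(r + 4), so the eigenvalues are -4, 1, 5.
r=1: eigenvector (1, -2, 0).
r=-4: eigenvector (-1, 3, 0).
r=5: eigenvector (0, 0, 1).
P = [[1, -1, 0], [-2, 3, 0], [0, 0, 1]], D = diag(1, -4, 5), P⁻¹ = [[3, 1, 0], [2, 1, 0], [0, 0, 1]].
A² = P·diag(1, 16, 25)·P⁻¹ = [[-29, -15, 0], [90, 46, 0], [0, 0, 25]].
The requested entry is -29.

-29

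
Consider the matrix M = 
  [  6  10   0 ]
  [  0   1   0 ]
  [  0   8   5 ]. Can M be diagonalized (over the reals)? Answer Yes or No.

Characteristic polynomial: p(μ) = μ^3 - 12μ^2 + 41μ - 30 = (μ - 6)(μ - 5)(μ - 1).
All 3 eigenvalues are distinct, so M is diagonalizable.

Yes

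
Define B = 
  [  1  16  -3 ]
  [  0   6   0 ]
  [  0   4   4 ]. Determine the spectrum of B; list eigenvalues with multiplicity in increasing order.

1, 4, 6

Characteristic polynomial: p(λ) = λ^3 - 11λ^2 + 34λ - 24 = (λ - 6)(λ - 4)(λ - 1).
Roots (with multiplicity): 1, 4, 6.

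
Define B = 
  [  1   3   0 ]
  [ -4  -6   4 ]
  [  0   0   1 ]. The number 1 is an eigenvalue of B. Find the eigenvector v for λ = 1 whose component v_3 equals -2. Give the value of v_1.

B − 1I = [[0, 3, 0], [-4, -7, 4], [0, 0, 0]].
Solving (B − 1I)v = 0 gives the eigenspace spanned by (-2, 0, -2).
With v_3 = -2, v = (-2, 0, -2), so v_1 = -2.

-2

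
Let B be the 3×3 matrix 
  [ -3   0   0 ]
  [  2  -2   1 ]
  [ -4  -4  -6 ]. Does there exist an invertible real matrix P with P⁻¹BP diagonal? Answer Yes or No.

No

Characteristic polynomial: p(s) = s^3 + 11s^2 + 40s + 48 = (s + 3)(s + 4)^2.
s = -4 has algebraic multiplicity 2; rank(B + 4I) = 2, so geometric multiplicity = 1.
Geometric multiplicity < algebraic multiplicity, so B is not diagonalizable.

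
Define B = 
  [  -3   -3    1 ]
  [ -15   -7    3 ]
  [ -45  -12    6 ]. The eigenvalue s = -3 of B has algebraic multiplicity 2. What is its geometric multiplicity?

B + 3I = [[0, -3, 1], [-15, -4, 3], [-45, -12, 9]].
This matrix has rank 2, so its null space has dimension 3 − 2 = 1.

1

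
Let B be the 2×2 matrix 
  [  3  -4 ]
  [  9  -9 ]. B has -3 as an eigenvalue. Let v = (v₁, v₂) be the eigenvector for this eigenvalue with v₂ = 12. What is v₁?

B + 3I = [[6, -4], [9, -6]].
Solving (B + 3I)v = 0 gives the eigenspace spanned by (8, 12).
With v₂ = 12, v = (8, 12), so v₁ = 8.

8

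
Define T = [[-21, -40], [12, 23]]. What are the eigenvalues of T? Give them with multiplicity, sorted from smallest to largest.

Characteristic polynomial: p(μ) = μ^2 - 2μ - 3 = (μ - 3)(μ + 1).
Roots (with multiplicity): -1, 3.

-1, 3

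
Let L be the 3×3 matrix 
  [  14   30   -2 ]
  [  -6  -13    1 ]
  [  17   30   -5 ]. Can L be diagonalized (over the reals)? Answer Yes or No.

No

Characteristic polynomial: p(s) = s^3 + 4s^2 - 3s - 18 = (s - 2)(s + 3)^2.
s = -3 has algebraic multiplicity 2; rank(L + 3I) = 2, so geometric multiplicity = 1.
Geometric multiplicity < algebraic multiplicity, so L is not diagonalizable.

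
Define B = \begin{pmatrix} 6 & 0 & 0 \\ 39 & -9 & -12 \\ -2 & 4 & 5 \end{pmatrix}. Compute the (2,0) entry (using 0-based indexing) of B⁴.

3230

Characteristic polynomial: r^3 - 2r^2 - 21r - 18 = (r - 6)(r + 1)(r + 3), so the eigenvalues are -3, -1, 6.
r=6: eigenvector (1, 1, 2).
r=-1: eigenvector (0, -3, 2).
r=-3: eigenvector (0, -2, 1).
P = [[1, 0, 0], [1, -3, -2], [2, 2, 1]], D = diag(6, -1, -3), P⁻¹ = [[1, 0, 0], [-5, 1, 2], [8, -2, -3]].
B⁴ = P·diag(1296, 1, 81)·P⁻¹ = [[1296, 0, 0], [15, 321, 480], [3230, -160, -239]].
The requested entry is 3230.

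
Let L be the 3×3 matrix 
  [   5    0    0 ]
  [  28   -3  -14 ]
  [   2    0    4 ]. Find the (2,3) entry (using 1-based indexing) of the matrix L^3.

-182

Characteristic polynomial: t^3 - 6t^2 - 7t + 60 = (t - 5)(t - 4)(t + 3), so the eigenvalues are -3, 4, 5.
t=5: eigenvector (1, 0, 2).
t=4: eigenvector (0, -2, 1).
t=-3: eigenvector (0, 1, 0).
P = [[1, 0, 0], [0, -2, 1], [2, 1, 0]], D = diag(5, 4, -3), P⁻¹ = [[1, 0, 0], [-2, 0, 1], [-4, 1, 2]].
L³ = P·diag(125, 64, -27)·P⁻¹ = [[125, 0, 0], [364, -27, -182], [122, 0, 64]].
The requested entry is -182.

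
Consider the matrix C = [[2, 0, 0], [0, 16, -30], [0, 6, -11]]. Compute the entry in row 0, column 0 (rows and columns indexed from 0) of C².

4

Characteristic polynomial: t^3 - 7t^2 + 14t - 8 = (t - 4)(t - 2)(t - 1), so the eigenvalues are 1, 2, 4.
t=2: eigenvector (1, 0, 0).
t=4: eigenvector (0, 5, 2).
t=1: eigenvector (0, 2, 1).
P = [[1, 0, 0], [0, 5, 2], [0, 2, 1]], D = diag(2, 4, 1), P⁻¹ = [[1, 0, 0], [0, 1, -2], [0, -2, 5]].
C² = P·diag(4, 16, 1)·P⁻¹ = [[4, 0, 0], [0, 76, -150], [0, 30, -59]].
The requested entry is 4.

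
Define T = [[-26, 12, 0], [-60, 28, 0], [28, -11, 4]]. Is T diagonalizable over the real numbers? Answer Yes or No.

Characteristic polynomial: p(λ) = λ^3 - 6λ^2 + 32 = (λ - 4)^2(λ + 2).
λ = 4 has algebraic multiplicity 2; rank(T − 4I) = 2, so geometric multiplicity = 1.
Geometric multiplicity < algebraic multiplicity, so T is not diagonalizable.

No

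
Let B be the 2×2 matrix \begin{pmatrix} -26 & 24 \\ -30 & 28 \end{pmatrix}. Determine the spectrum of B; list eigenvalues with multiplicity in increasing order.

-2, 4

Characteristic polynomial: p(λ) = λ^2 - 2λ - 8 = (λ - 4)(λ + 2).
Roots (with multiplicity): -2, 4.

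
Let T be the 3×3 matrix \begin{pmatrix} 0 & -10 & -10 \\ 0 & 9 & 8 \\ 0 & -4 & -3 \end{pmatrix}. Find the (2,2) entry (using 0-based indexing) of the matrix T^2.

Characteristic polynomial: s^3 - 6s^2 + 5s = s(s - 5)(s - 1), so the eigenvalues are 0, 1, 5.
s=0: eigenvector (1, 0, 0).
s=5: eigenvector (-2, 2, -1).
s=1: eigenvector (0, -1, 1).
P = [[1, -2, 0], [0, 2, -1], [0, -1, 1]], D = diag(0, 5, 1), P⁻¹ = [[1, 2, 2], [0, 1, 1], [0, 1, 2]].
T² = P·diag(0, 25, 1)·P⁻¹ = [[0, -50, -50], [0, 49, 48], [0, -24, -23]].
The requested entry is -23.

-23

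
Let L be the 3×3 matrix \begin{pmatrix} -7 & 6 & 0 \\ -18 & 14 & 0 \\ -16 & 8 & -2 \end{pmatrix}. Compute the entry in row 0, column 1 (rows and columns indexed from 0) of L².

Characteristic polynomial: λ^3 - 5λ^2 - 4λ + 20 = (λ - 5)(λ - 2)(λ + 2), so the eigenvalues are -2, 2, 5.
λ=5: eigenvector (1, 2, 0).
λ=2: eigenvector (-2, -3, 2).
λ=-2: eigenvector (0, 0, 1).
P = [[1, -2, 0], [2, -3, 0], [0, 2, 1]], D = diag(5, 2, -2), P⁻¹ = [[-3, 2, 0], [-2, 1, 0], [4, -2, 1]].
L² = P·diag(25, 4, 4)·P⁻¹ = [[-59, 42, 0], [-126, 88, 0], [0, 0, 4]].
The requested entry is 42.

42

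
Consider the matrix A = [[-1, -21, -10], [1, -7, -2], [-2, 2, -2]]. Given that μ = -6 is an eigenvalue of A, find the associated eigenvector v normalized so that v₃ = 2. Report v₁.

A + 6I = [[5, -21, -10], [1, -1, -2], [-2, 2, 4]].
Solving (A + 6I)v = 0 gives the eigenspace spanned by (4, 0, 2).
With v₃ = 2, v = (4, 0, 2), so v₁ = 4.

4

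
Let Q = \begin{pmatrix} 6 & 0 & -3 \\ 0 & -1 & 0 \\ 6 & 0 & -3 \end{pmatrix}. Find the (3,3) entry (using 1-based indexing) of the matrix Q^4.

Characteristic polynomial: s^3 - 2s^2 - 3s = s(s - 3)(s + 1), so the eigenvalues are -1, 0, 3.
s=3: eigenvector (1, 0, 1).
s=-1: eigenvector (0, 1, 0).
s=0: eigenvector (1, 0, 2).
P = [[1, 0, 1], [0, 1, 0], [1, 0, 2]], D = diag(3, -1, 0), P⁻¹ = [[2, 0, -1], [0, 1, 0], [-1, 0, 1]].
Q⁴ = P·diag(81, 1, 0)·P⁻¹ = [[162, 0, -81], [0, 1, 0], [162, 0, -81]].
The requested entry is -81.

-81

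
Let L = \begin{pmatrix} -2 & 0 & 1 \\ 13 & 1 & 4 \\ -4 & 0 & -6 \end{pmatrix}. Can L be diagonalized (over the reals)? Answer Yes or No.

No

Characteristic polynomial: p(μ) = μ^3 + 7μ^2 + 8μ - 16 = (μ - 1)(μ + 4)^2.
μ = -4 has algebraic multiplicity 2; rank(L + 4I) = 2, so geometric multiplicity = 1.
Geometric multiplicity < algebraic multiplicity, so L is not diagonalizable.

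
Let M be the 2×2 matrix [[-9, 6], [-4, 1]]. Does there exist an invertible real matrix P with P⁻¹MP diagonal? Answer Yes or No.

Yes

Characteristic polynomial: p(s) = s^2 + 8s + 15 = (s + 3)(s + 5).
All 2 eigenvalues are distinct, so M is diagonalizable.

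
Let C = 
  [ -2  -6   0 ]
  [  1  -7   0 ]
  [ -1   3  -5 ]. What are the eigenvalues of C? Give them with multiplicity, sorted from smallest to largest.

-5, -5, -4

Characteristic polynomial: p(t) = t^3 + 14t^2 + 65t + 100 = (t + 4)(t + 5)^2.
Roots (with multiplicity): -5, -5, -4.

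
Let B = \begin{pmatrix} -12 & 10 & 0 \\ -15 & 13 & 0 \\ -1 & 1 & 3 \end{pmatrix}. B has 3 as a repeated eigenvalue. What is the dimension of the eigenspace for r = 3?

B − 3I = [[-15, 10, 0], [-15, 10, 0], [-1, 1, 0]].
This matrix has rank 2, so its null space has dimension 3 − 2 = 1.

1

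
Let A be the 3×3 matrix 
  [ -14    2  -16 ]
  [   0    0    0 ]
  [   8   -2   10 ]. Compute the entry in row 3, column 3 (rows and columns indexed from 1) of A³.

232

Characteristic polynomial: r^3 + 4r^2 - 12r = r(r - 2)(r + 6), so the eigenvalues are -6, 0, 2.
r=-6: eigenvector (2, 0, -1).
r=0: eigenvector (-1, 1, 1).
r=2: eigenvector (-1, 0, 1).
P = [[2, -1, -1], [0, 1, 0], [-1, 1, 1]], D = diag(-6, 0, 2), P⁻¹ = [[1, 0, 1], [0, 1, 0], [1, -1, 2]].
A³ = P·diag(-216, 0, 8)·P⁻¹ = [[-440, 8, -448], [0, 0, 0], [224, -8, 232]].
The requested entry is 232.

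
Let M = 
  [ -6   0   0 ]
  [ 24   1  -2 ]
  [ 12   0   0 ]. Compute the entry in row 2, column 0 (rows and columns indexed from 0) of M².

-72

Characteristic polynomial: λ^3 + 5λ^2 - 6λ = λ(λ - 1)(λ + 6), so the eigenvalues are -6, 0, 1.
λ=-6: eigenvector (1, -4, -2).
λ=1: eigenvector (0, 1, 0).
λ=0: eigenvector (0, 2, 1).
P = [[1, 0, 0], [-4, 1, 2], [-2, 0, 1]], D = diag(-6, 1, 0), P⁻¹ = [[1, 0, 0], [0, 1, -2], [2, 0, 1]].
M² = P·diag(36, 1, 0)·P⁻¹ = [[36, 0, 0], [-144, 1, -2], [-72, 0, 0]].
The requested entry is -72.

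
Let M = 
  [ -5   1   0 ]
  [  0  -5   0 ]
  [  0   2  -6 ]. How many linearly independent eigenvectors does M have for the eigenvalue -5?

M + 5I = [[0, 1, 0], [0, 0, 0], [0, 2, -1]].
This matrix has rank 2, so its null space has dimension 3 − 2 = 1.

1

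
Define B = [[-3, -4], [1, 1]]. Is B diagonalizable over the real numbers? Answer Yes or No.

No

Characteristic polynomial: p(μ) = μ^2 + 2μ + 1 = (μ + 1)^2.
μ = -1 has algebraic multiplicity 2; rank(B + 1I) = 1, so geometric multiplicity = 1.
Geometric multiplicity < algebraic multiplicity, so B is not diagonalizable.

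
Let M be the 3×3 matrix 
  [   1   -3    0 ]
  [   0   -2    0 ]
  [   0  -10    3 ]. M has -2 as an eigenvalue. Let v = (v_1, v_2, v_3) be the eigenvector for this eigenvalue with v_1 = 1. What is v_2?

M + 2I = [[3, -3, 0], [0, 0, 0], [0, -10, 5]].
Solving (M + 2I)v = 0 gives the eigenspace spanned by (1, 1, 2).
With v_1 = 1, v = (1, 1, 2), so v_2 = 1.

1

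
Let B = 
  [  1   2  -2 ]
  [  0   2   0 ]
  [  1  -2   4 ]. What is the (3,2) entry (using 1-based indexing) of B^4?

Characteristic polynomial: s^3 - 7s^2 + 16s - 12 = (s - 3)(s - 2)^2, so the eigenvalues are 2, 2, 3.
s=3: eigenvector (1, 0, -1).
s=2: eigenvector (0, 1, 1).
s=2: eigenvector (2, 0, -1).
P = [[1, 0, 2], [0, 1, 0], [-1, 1, -1]], D = diag(3, 2, 2), P⁻¹ = [[-1, 2, -2], [0, 1, 0], [1, -1, 1]].
B⁴ = P·diag(81, 16, 16)·P⁻¹ = [[-49, 130, -130], [0, 16, 0], [65, -130, 146]].
The requested entry is -130.

-130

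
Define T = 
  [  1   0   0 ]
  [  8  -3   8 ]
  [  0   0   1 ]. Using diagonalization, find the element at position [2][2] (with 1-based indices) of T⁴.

Characteristic polynomial: λ^3 + λ^2 - 5λ + 3 = (λ - 1)^2(λ + 3), so the eigenvalues are -3, 1, 1.
λ=-3: eigenvector (0, 1, 0).
λ=1: eigenvector (1, 2, 0).
λ=1: eigenvector (0, 2, 1).
P = [[0, 1, 0], [1, 2, 2], [0, 0, 1]], D = diag(-3, 1, 1), P⁻¹ = [[-2, 1, -2], [1, 0, 0], [0, 0, 1]].
T⁴ = P·diag(81, 1, 1)·P⁻¹ = [[1, 0, 0], [-160, 81, -160], [0, 0, 1]].
The requested entry is 81.

81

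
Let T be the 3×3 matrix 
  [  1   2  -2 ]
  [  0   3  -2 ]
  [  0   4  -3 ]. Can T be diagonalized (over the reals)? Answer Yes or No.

Characteristic polynomial: p(r) = r^3 - r^2 - r + 1 = (r - 1)^2(r + 1).
r = 1 has algebraic multiplicity 2; rank(T − 1I) = 1, so geometric multiplicity = 2.
Every eigenvalue has geometric = algebraic multiplicity, so T is diagonalizable.

Yes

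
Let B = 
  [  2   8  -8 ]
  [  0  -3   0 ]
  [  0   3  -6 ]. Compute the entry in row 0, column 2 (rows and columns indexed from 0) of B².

32

Characteristic polynomial: t^3 + 7t^2 - 36 = (t - 2)(t + 3)(t + 6), so the eigenvalues are -6, -3, 2.
t=2: eigenvector (1, 0, 0).
t=-3: eigenvector (0, 1, 1).
t=-6: eigenvector (1, 0, 1).
P = [[1, 0, 1], [0, 1, 0], [0, 1, 1]], D = diag(2, -3, -6), P⁻¹ = [[1, 1, -1], [0, 1, 0], [0, -1, 1]].
B² = P·diag(4, 9, 36)·P⁻¹ = [[4, -32, 32], [0, 9, 0], [0, -27, 36]].
The requested entry is 32.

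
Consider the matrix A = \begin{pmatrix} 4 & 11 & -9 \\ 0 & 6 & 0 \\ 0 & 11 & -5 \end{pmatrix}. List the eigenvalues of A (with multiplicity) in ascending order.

Characteristic polynomial: p(λ) = λ^3 - 5λ^2 - 26λ + 120 = (λ - 6)(λ - 4)(λ + 5).
Roots (with multiplicity): -5, 4, 6.

-5, 4, 6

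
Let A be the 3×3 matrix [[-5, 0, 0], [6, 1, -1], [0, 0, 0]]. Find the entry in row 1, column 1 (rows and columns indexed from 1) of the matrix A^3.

Characteristic polynomial: s^3 + 4s^2 - 5s = s(s - 1)(s + 5), so the eigenvalues are -5, 0, 1.
s=-5: eigenvector (1, -1, 0).
s=1: eigenvector (0, 1, 0).
s=0: eigenvector (0, 1, 1).
P = [[1, 0, 0], [-1, 1, 1], [0, 0, 1]], D = diag(-5, 1, 0), P⁻¹ = [[1, 0, 0], [1, 1, -1], [0, 0, 1]].
A³ = P·diag(-125, 1, 0)·P⁻¹ = [[-125, 0, 0], [126, 1, -1], [0, 0, 0]].
The requested entry is -125.

-125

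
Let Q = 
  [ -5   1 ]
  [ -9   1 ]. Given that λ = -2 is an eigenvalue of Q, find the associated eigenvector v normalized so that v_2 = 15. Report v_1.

5

Q + 2I = [[-3, 1], [-9, 3]].
Solving (Q + 2I)v = 0 gives the eigenspace spanned by (5, 15).
With v_2 = 15, v = (5, 15), so v_1 = 5.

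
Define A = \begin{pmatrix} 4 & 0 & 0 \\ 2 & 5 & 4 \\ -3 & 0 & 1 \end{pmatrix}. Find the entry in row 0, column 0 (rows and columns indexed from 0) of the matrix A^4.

Characteristic polynomial: r^3 - 10r^2 + 29r - 20 = (r - 5)(r - 4)(r - 1), so the eigenvalues are 1, 4, 5.
r=1: eigenvector (0, -1, 1).
r=5: eigenvector (0, 1, 0).
r=4: eigenvector (-1, -2, 1).
P = [[0, 0, -1], [-1, 1, -2], [1, 0, 1]], D = diag(1, 5, 4), P⁻¹ = [[1, 0, 1], [-1, 1, 1], [-1, 0, 0]].
A⁴ = P·diag(1, 625, 256)·P⁻¹ = [[256, 0, 0], [-114, 625, 624], [-255, 0, 1]].
The requested entry is 256.

256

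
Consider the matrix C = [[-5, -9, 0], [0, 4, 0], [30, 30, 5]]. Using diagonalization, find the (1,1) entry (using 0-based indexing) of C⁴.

Characteristic polynomial: s^3 - 4s^2 - 25s + 100 = (s - 5)(s - 4)(s + 5), so the eigenvalues are -5, 4, 5.
s=-5: eigenvector (1, 0, -3).
s=4: eigenvector (-1, 1, 0).
s=5: eigenvector (0, 0, 1).
P = [[1, -1, 0], [0, 1, 0], [-3, 0, 1]], D = diag(-5, 4, 5), P⁻¹ = [[1, 1, 0], [0, 1, 0], [3, 3, 1]].
C⁴ = P·diag(625, 256, 625)·P⁻¹ = [[625, 369, 0], [0, 256, 0], [0, 0, 625]].
The requested entry is 256.

256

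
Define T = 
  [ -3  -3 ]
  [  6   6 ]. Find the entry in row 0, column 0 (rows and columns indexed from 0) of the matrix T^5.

Characteristic polynomial: μ^2 - 3μ = μ(μ - 3), so the eigenvalues are 0, 3.
μ=0: eigenvector (-1, 1).
μ=3: eigenvector (-1, 2).
P = [[-1, -1], [1, 2]], D = diag(0, 3), P⁻¹ = [[-2, -1], [1, 1]].
T⁵ = P·diag(0, 243)·P⁻¹ = [[-243, -243], [486, 486]].
The requested entry is -243.

-243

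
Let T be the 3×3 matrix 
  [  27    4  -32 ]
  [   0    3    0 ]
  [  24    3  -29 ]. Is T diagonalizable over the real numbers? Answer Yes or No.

Characteristic polynomial: p(μ) = μ^3 - μ^2 - 21μ + 45 = (μ - 3)^2(μ + 5).
μ = 3 has algebraic multiplicity 2; rank(T − 3I) = 2, so geometric multiplicity = 1.
Geometric multiplicity < algebraic multiplicity, so T is not diagonalizable.

No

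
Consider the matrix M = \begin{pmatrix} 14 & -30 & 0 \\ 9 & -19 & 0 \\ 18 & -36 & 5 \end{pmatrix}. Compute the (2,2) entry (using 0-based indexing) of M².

Characteristic polynomial: μ^3 - 21μ - 20 = (μ - 5)(μ + 1)(μ + 4), so the eigenvalues are -4, -1, 5.
μ=-1: eigenvector (2, 1, 0).
μ=-4: eigenvector (5, 3, 2).
μ=5: eigenvector (0, 0, 1).
P = [[2, 5, 0], [1, 3, 0], [0, 2, 1]], D = diag(-1, -4, 5), P⁻¹ = [[3, -5, 0], [-1, 2, 0], [2, -4, 1]].
M² = P·diag(1, 16, 25)·P⁻¹ = [[-74, 150, 0], [-45, 91, 0], [18, -36, 25]].
The requested entry is 25.

25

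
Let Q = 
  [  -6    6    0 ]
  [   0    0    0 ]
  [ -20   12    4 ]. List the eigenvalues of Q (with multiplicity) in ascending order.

Characteristic polynomial: p(λ) = λ^3 + 2λ^2 - 24λ = λ(λ - 4)(λ + 6).
Roots (with multiplicity): -6, 0, 4.

-6, 0, 4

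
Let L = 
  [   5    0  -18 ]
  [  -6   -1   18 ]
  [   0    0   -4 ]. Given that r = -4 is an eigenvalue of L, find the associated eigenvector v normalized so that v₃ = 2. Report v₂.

L + 4I = [[9, 0, -18], [-6, 3, 18], [0, 0, 0]].
Solving (L + 4I)v = 0 gives the eigenspace spanned by (4, -4, 2).
With v₃ = 2, v = (4, -4, 2), so v₂ = -4.

-4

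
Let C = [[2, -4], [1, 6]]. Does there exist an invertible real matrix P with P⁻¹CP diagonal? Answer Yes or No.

Characteristic polynomial: p(t) = t^2 - 8t + 16 = (t - 4)^2.
t = 4 has algebraic multiplicity 2; rank(C − 4I) = 1, so geometric multiplicity = 1.
Geometric multiplicity < algebraic multiplicity, so C is not diagonalizable.

No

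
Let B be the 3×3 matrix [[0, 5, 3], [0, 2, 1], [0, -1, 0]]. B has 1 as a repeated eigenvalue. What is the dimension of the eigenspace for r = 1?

1

B − 1I = [[-1, 5, 3], [0, 1, 1], [0, -1, -1]].
This matrix has rank 2, so its null space has dimension 3 − 2 = 1.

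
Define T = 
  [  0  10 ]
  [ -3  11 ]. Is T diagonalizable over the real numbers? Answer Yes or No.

Characteristic polynomial: p(r) = r^2 - 11r + 30 = (r - 6)(r - 5).
All 2 eigenvalues are distinct, so T is diagonalizable.

Yes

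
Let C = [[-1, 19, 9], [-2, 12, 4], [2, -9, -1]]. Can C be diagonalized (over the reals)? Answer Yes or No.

No

Characteristic polynomial: p(λ) = λ^3 - 10λ^2 + 33λ - 36 = (λ - 4)(λ - 3)^2.
λ = 3 has algebraic multiplicity 2; rank(C − 3I) = 2, so geometric multiplicity = 1.
Geometric multiplicity < algebraic multiplicity, so C is not diagonalizable.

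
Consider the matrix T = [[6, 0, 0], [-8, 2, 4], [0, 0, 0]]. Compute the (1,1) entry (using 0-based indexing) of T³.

8

Characteristic polynomial: s^3 - 8s^2 + 12s = s(s - 6)(s - 2), so the eigenvalues are 0, 2, 6.
s=0: eigenvector (0, -2, 1).
s=2: eigenvector (0, 1, 0).
s=6: eigenvector (1, -2, 0).
P = [[0, 0, 1], [-2, 1, -2], [1, 0, 0]], D = diag(0, 2, 6), P⁻¹ = [[0, 0, 1], [2, 1, 2], [1, 0, 0]].
T³ = P·diag(0, 8, 216)·P⁻¹ = [[216, 0, 0], [-416, 8, 16], [0, 0, 0]].
The requested entry is 8.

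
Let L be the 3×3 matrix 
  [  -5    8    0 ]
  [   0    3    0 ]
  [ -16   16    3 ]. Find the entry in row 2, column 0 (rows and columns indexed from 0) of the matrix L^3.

Characteristic polynomial: r^3 - r^2 - 21r + 45 = (r - 3)^2(r + 5), so the eigenvalues are -5, 3, 3.
r=-5: eigenvector (1, 0, 2).
r=3: eigenvector (1, 1, 2).
r=3: eigenvector (0, 0, 1).
P = [[1, 1, 0], [0, 1, 0], [2, 2, 1]], D = diag(-5, 3, 3), P⁻¹ = [[1, -1, 0], [0, 1, 0], [-2, 0, 1]].
L³ = P·diag(-125, 27, 27)·P⁻¹ = [[-125, 152, 0], [0, 27, 0], [-304, 304, 27]].
The requested entry is -304.

-304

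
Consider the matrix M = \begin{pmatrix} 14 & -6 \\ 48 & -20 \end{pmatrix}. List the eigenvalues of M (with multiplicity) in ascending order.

Characteristic polynomial: p(r) = r^2 + 6r + 8 = (r + 2)(r + 4).
Roots (with multiplicity): -4, -2.

-4, -2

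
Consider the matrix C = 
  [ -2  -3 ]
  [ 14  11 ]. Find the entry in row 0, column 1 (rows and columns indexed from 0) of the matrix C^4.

Characteristic polynomial: t^2 - 9t + 20 = (t - 5)(t - 4), so the eigenvalues are 4, 5.
t=4: eigenvector (1, -2).
t=5: eigenvector (-3, 7).
P = [[1, -3], [-2, 7]], D = diag(4, 5), P⁻¹ = [[7, 3], [2, 1]].
C⁴ = P·diag(256, 625)·P⁻¹ = [[-1958, -1107], [5166, 2839]].
The requested entry is -1107.

-1107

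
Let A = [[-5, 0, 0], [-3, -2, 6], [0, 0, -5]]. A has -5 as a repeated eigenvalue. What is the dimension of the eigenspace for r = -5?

2

A + 5I = [[0, 0, 0], [-3, 3, 6], [0, 0, 0]].
This matrix has rank 1, so its null space has dimension 3 − 1 = 2.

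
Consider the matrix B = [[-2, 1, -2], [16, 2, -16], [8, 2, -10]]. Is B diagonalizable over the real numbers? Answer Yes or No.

No

Characteristic polynomial: p(μ) = μ^3 + 10μ^2 + 28μ + 24 = (μ + 2)^2(μ + 6).
μ = -2 has algebraic multiplicity 2; rank(B + 2I) = 2, so geometric multiplicity = 1.
Geometric multiplicity < algebraic multiplicity, so B is not diagonalizable.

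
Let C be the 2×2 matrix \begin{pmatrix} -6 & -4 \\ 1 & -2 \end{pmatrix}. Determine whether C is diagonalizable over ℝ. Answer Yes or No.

Characteristic polynomial: p(μ) = μ^2 + 8μ + 16 = (μ + 4)^2.
μ = -4 has algebraic multiplicity 2; rank(C + 4I) = 1, so geometric multiplicity = 1.
Geometric multiplicity < algebraic multiplicity, so C is not diagonalizable.

No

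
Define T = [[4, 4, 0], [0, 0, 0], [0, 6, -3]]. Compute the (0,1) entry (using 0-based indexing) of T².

16

Characteristic polynomial: λ^3 - λ^2 - 12λ = λ(λ - 4)(λ + 3), so the eigenvalues are -3, 0, 4.
λ=4: eigenvector (1, 0, 0).
λ=0: eigenvector (-1, 1, 2).
λ=-3: eigenvector (0, 0, 1).
P = [[1, -1, 0], [0, 1, 0], [0, 2, 1]], D = diag(4, 0, -3), P⁻¹ = [[1, 1, 0], [0, 1, 0], [0, -2, 1]].
T² = P·diag(16, 0, 9)·P⁻¹ = [[16, 16, 0], [0, 0, 0], [0, -18, 9]].
The requested entry is 16.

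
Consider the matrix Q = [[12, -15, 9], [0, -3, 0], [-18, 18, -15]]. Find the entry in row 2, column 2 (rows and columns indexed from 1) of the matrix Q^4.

81

Characteristic polynomial: λ^3 + 6λ^2 - 9λ - 54 = (λ - 3)(λ + 3)(λ + 6), so the eigenvalues are -6, -3, 3.
λ=-6: eigenvector (-1, 0, 2).
λ=-3: eigenvector (1, 1, 0).
λ=3: eigenvector (-1, 0, 1).
P = [[-1, 1, -1], [0, 1, 0], [2, 0, 1]], D = diag(-6, -3, 3), P⁻¹ = [[1, -1, 1], [0, 1, 0], [-2, 2, -1]].
Q⁴ = P·diag(1296, 81, 81)·P⁻¹ = [[-1134, 1215, -1215], [0, 81, 0], [2430, -2430, 2511]].
The requested entry is 81.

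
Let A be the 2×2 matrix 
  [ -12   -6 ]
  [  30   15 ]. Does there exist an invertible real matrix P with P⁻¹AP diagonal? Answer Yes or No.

Characteristic polynomial: p(s) = s^2 - 3s = s(s - 3).
All 2 eigenvalues are distinct, so A is diagonalizable.

Yes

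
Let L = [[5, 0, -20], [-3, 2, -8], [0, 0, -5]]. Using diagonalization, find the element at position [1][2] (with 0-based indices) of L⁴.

Characteristic polynomial: r^3 - 2r^2 - 25r + 50 = (r - 5)(r - 2)(r + 5), so the eigenvalues are -5, 2, 5.
r=5: eigenvector (1, -1, 0).
r=2: eigenvector (0, 1, 0).
r=-5: eigenvector (2, 2, 1).
P = [[1, 0, 2], [-1, 1, 2], [0, 0, 1]], D = diag(5, 2, -5), P⁻¹ = [[1, 0, -2], [1, 1, -4], [0, 0, 1]].
L⁴ = P·diag(625, 16, 625)·P⁻¹ = [[625, 0, 0], [-609, 16, 2436], [0, 0, 625]].
The requested entry is 2436.

2436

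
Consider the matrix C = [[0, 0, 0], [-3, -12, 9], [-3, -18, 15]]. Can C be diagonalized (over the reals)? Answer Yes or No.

Yes

Characteristic polynomial: p(s) = s^3 - 3s^2 - 18s = s(s - 6)(s + 3).
All 3 eigenvalues are distinct, so C is diagonalizable.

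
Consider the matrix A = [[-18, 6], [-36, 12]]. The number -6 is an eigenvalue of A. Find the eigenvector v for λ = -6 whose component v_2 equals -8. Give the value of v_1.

-4

A + 6I = [[-12, 6], [-36, 18]].
Solving (A + 6I)v = 0 gives the eigenspace spanned by (-4, -8).
With v_2 = -8, v = (-4, -8), so v_1 = -4.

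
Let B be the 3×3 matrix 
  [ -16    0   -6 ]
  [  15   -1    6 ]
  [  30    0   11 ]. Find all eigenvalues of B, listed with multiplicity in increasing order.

Characteristic polynomial: p(s) = s^3 + 6s^2 + 9s + 4 = (s + 1)^2(s + 4).
Roots (with multiplicity): -4, -1, -1.

-4, -1, -1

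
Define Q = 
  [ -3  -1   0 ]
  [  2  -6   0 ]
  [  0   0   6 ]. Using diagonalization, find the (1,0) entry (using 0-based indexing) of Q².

Characteristic polynomial: μ^3 + 3μ^2 - 34μ - 120 = (μ - 6)(μ + 4)(μ + 5), so the eigenvalues are -5, -4, 6.
μ=-5: eigenvector (-1, -2, 0).
μ=-4: eigenvector (1, 1, 0).
μ=6: eigenvector (0, 0, 1).
P = [[-1, 1, 0], [-2, 1, 0], [0, 0, 1]], D = diag(-5, -4, 6), P⁻¹ = [[1, -1, 0], [2, -1, 0], [0, 0, 1]].
Q² = P·diag(25, 16, 36)·P⁻¹ = [[7, 9, 0], [-18, 34, 0], [0, 0, 36]].
The requested entry is -18.

-18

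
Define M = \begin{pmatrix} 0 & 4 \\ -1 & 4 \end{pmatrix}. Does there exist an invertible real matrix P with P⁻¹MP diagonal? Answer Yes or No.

No

Characteristic polynomial: p(r) = r^2 - 4r + 4 = (r - 2)^2.
r = 2 has algebraic multiplicity 2; rank(M − 2I) = 1, so geometric multiplicity = 1.
Geometric multiplicity < algebraic multiplicity, so M is not diagonalizable.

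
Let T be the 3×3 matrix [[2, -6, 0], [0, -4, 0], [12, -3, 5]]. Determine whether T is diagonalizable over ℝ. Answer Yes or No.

Characteristic polynomial: p(s) = s^3 - 3s^2 - 18s + 40 = (s - 5)(s - 2)(s + 4).
All 3 eigenvalues are distinct, so T is diagonalizable.

Yes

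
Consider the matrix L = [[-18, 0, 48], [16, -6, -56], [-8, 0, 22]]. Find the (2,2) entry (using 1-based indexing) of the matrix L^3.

Characteristic polynomial: s^3 + 2s^2 - 36s - 72 = (s - 6)(s + 2)(s + 6), so the eigenvalues are -6, -2, 6.
s=-2: eigenvector (3, -2, 1).
s=-6: eigenvector (0, 1, 0).
s=6: eigenvector (2, -2, 1).
P = [[3, 0, 2], [-2, 1, -2], [1, 0, 1]], D = diag(-2, -6, 6), P⁻¹ = [[1, 0, -2], [0, 1, 2], [-1, 0, 3]].
L³ = P·diag(-8, -216, 216)·P⁻¹ = [[-456, 0, 1344], [448, -216, -1760], [-224, 0, 664]].
The requested entry is -216.

-216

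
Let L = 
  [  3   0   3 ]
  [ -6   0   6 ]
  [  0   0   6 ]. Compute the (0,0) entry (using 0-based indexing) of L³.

Characteristic polynomial: λ^3 - 9λ^2 + 18λ = λ(λ - 6)(λ - 3), so the eigenvalues are 0, 3, 6.
λ=3: eigenvector (1, -2, 0).
λ=0: eigenvector (0, 1, 0).
λ=6: eigenvector (1, 0, 1).
P = [[1, 0, 1], [-2, 1, 0], [0, 0, 1]], D = diag(3, 0, 6), P⁻¹ = [[1, 0, -1], [2, 1, -2], [0, 0, 1]].
L³ = P·diag(27, 0, 216)·P⁻¹ = [[27, 0, 189], [-54, 0, 54], [0, 0, 216]].
The requested entry is 27.

27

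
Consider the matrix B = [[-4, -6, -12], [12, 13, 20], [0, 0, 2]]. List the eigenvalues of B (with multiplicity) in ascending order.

Characteristic polynomial: p(μ) = μ^3 - 11μ^2 + 38μ - 40 = (μ - 5)(μ - 4)(μ - 2).
Roots (with multiplicity): 2, 4, 5.

2, 4, 5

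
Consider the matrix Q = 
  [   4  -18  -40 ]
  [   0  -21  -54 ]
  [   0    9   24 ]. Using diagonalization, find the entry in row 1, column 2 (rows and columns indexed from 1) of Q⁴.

Characteristic polynomial: s^3 - 7s^2 - 6s + 72 = (s - 6)(s - 4)(s + 3), so the eigenvalues are -3, 4, 6.
s=4: eigenvector (1, 0, 0).
s=-3: eigenvector (2, 3, -1).
s=6: eigenvector (-2, -2, 1).
P = [[1, 2, -2], [0, 3, -2], [0, -1, 1]], D = diag(4, -3, 6), P⁻¹ = [[1, 0, 2], [0, 1, 2], [0, 1, 3]].
Q⁴ = P·diag(256, 81, 1296)·P⁻¹ = [[256, -2430, -6940], [0, -2349, -7290], [0, 1215, 3726]].
The requested entry is -2430.

-2430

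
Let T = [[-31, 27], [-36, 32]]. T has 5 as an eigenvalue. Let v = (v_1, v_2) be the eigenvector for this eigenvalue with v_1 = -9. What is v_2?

T − 5I = [[-36, 27], [-36, 27]].
Solving (T − 5I)v = 0 gives the eigenspace spanned by (-9, -12).
With v_1 = -9, v = (-9, -12), so v_2 = -12.

-12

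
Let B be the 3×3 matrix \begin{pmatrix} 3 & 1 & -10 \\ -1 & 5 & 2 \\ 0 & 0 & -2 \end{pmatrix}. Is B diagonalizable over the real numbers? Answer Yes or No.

No

Characteristic polynomial: p(t) = t^3 - 6t^2 + 32 = (t - 4)^2(t + 2).
t = 4 has algebraic multiplicity 2; rank(B − 4I) = 2, so geometric multiplicity = 1.
Geometric multiplicity < algebraic multiplicity, so B is not diagonalizable.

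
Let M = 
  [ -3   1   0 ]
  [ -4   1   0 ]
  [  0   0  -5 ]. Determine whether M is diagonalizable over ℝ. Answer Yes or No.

Characteristic polynomial: p(s) = s^3 + 7s^2 + 11s + 5 = (s + 1)^2(s + 5).
s = -1 has algebraic multiplicity 2; rank(M + 1I) = 2, so geometric multiplicity = 1.
Geometric multiplicity < algebraic multiplicity, so M is not diagonalizable.

No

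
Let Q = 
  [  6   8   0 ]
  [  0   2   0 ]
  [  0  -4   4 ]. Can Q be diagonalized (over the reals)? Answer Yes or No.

Yes

Characteristic polynomial: p(λ) = λ^3 - 12λ^2 + 44λ - 48 = (λ - 6)(λ - 4)(λ - 2).
All 3 eigenvalues are distinct, so Q is diagonalizable.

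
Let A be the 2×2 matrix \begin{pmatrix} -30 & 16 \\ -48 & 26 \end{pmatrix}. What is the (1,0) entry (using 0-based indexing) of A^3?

-1344

Characteristic polynomial: t^2 + 4t - 12 = (t - 2)(t + 6), so the eigenvalues are -6, 2.
t=2: eigenvector (1, 2).
t=-6: eigenvector (-2, -3).
P = [[1, -2], [2, -3]], D = diag(2, -6), P⁻¹ = [[-3, 2], [-2, 1]].
A³ = P·diag(8, -216)·P⁻¹ = [[-888, 448], [-1344, 680]].
The requested entry is -1344.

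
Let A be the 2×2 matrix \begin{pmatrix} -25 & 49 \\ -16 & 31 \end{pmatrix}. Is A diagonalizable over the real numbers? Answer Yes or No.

Characteristic polynomial: p(s) = s^2 - 6s + 9 = (s - 3)^2.
s = 3 has algebraic multiplicity 2; rank(A − 3I) = 1, so geometric multiplicity = 1.
Geometric multiplicity < algebraic multiplicity, so A is not diagonalizable.

No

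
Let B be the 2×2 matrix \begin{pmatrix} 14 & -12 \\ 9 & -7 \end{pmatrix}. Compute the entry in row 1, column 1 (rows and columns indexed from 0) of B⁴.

-1811

Characteristic polynomial: r^2 - 7r + 10 = (r - 5)(r - 2), so the eigenvalues are 2, 5.
r=2: eigenvector (1, 1).
r=5: eigenvector (4, 3).
P = [[1, 4], [1, 3]], D = diag(2, 5), P⁻¹ = [[-3, 4], [1, -1]].
B⁴ = P·diag(16, 625)·P⁻¹ = [[2452, -2436], [1827, -1811]].
The requested entry is -1811.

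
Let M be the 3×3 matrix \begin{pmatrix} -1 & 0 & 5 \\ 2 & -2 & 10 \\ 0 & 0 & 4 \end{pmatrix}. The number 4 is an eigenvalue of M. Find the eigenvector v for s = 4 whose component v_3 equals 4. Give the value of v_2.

8

M − 4I = [[-5, 0, 5], [2, -6, 10], [0, 0, 0]].
Solving (M − 4I)v = 0 gives the eigenspace spanned by (4, 8, 4).
With v_3 = 4, v = (4, 8, 4), so v_2 = 8.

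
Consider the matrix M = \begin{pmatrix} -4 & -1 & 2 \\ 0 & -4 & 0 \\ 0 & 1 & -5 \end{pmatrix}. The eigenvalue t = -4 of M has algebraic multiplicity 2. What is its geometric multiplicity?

1

M + 4I = [[0, -1, 2], [0, 0, 0], [0, 1, -1]].
This matrix has rank 2, so its null space has dimension 3 − 2 = 1.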